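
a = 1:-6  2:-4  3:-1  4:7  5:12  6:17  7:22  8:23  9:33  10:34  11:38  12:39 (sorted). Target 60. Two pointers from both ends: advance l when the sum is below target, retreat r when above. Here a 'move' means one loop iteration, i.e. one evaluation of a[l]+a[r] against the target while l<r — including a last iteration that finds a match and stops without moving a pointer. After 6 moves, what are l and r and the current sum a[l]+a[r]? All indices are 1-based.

[1,12] -6+39=33 <60 → l++
[2,12] -4+39=35 <60 → l++
[3,12] -1+39=38 <60 → l++
[4,12] 7+39=46 <60 → l++
[5,12] 12+39=51 <60 → l++
[6,12] 17+39=56 <60 → l++

l=7, r=12, sum=61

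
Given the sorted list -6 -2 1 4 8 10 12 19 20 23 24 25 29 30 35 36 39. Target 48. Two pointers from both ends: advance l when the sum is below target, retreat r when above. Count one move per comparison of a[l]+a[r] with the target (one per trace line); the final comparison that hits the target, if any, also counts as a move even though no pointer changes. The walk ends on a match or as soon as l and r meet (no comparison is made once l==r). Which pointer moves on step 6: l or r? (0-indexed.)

[0,16] -6+39=33 <48 → l++
[1,16] -2+39=37 <48 → l++
[2,16] 1+39=40 <48 → l++
[3,16] 4+39=43 <48 → l++
[4,16] 8+39=47 <48 → l++
[5,16] 10+39=49 >48 → r--

r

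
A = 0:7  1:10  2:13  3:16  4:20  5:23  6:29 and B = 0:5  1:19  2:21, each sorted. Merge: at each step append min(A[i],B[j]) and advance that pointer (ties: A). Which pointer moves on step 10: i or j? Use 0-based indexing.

[i=0,j=0] A[i]=7>B[j]=5 take 5 → j++
[i=0,j=1] A[i]=7<=B[j]=19 take 7 → i++
[i=1,j=1] A[i]=10<=B[j]=19 take 10 → i++
[i=2,j=1] A[i]=13<=B[j]=19 take 13 → i++
[i=3,j=1] A[i]=16<=B[j]=19 take 16 → i++
[i=4,j=1] A[i]=20>B[j]=19 take 19 → j++
[i=4,j=2] A[i]=20<=B[j]=21 take 20 → i++
[i=5,j=2] A[i]=23>B[j]=21 take 21 → j++
[i=5,j=3] B done, take A[i]=23 → i++
[i=6,j=3] B done, take A[i]=29 → i++

i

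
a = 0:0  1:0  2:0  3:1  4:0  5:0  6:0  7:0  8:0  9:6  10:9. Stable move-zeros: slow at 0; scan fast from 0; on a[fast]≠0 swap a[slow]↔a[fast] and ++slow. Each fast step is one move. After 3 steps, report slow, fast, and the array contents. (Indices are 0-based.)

slow=0 fast=0: a[fast]=0, fast++
slow=0 fast=1: a[fast]=0, fast++
slow=0 fast=2: a[fast]=0, fast++

slow=0, fast=3, a=[0, 0, 0, 1, 0, 0, 0, 0, 0, 6, 9]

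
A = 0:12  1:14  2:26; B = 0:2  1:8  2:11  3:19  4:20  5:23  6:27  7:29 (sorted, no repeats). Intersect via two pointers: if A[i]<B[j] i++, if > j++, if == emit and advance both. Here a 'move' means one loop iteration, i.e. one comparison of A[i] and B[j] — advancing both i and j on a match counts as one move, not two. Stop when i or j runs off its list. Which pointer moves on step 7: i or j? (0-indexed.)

j

i=0 j=0: 12>2, j++
i=0 j=1: 12>8, j++
i=0 j=2: 12>11, j++
i=0 j=3: 12<19, i++
i=1 j=3: 14<19, i++
i=2 j=3: 26>19, j++
i=2 j=4: 26>20, j++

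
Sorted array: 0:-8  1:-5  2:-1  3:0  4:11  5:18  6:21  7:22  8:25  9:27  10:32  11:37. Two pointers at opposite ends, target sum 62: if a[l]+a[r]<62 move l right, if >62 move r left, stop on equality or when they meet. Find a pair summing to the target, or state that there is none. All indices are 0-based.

[0,11] -8+37=29 <62 → l++
[1,11] -5+37=32 <62 → l++
[2,11] -1+37=36 <62 → l++
[3,11] 0+37=37 <62 → l++
[4,11] 11+37=48 <62 → l++
[5,11] 18+37=55 <62 → l++
[6,11] 21+37=58 <62 → l++
[7,11] 22+37=59 <62 → l++
[8,11] 25+37=62 → found

(25, 37)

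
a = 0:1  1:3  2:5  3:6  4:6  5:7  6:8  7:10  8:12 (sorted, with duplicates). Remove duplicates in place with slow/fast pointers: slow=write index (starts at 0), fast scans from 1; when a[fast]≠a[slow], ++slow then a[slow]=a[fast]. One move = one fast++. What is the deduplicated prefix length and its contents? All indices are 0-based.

(s=0,f=1) a[fast]=3≠a[slow]=1 write a[1]=3 → slow++,fast++
(s=1,f=2) a[fast]=5≠a[slow]=3 write a[2]=5 → slow++,fast++
(s=2,f=3) a[fast]=6≠a[slow]=5 write a[3]=6 → slow++,fast++
(s=3,f=4) a[fast]=6=a[slow] dup → fast++
(s=3,f=5) a[fast]=7≠a[slow]=6 write a[4]=7 → slow++,fast++
(s=4,f=6) a[fast]=8≠a[slow]=7 write a[5]=8 → slow++,fast++
(s=5,f=7) a[fast]=10≠a[slow]=8 write a[6]=10 → slow++,fast++
(s=6,f=8) a[fast]=12≠a[slow]=10 write a[7]=12 → slow++,fast++

length 8; prefix = [1, 3, 5, 6, 7, 8, 10, 12]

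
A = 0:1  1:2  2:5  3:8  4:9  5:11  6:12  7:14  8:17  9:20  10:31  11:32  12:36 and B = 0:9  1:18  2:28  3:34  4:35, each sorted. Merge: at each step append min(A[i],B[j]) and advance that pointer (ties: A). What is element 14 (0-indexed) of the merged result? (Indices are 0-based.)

i=0 j=0: A[i]=1<=B[j]=9 take 1, i++
i=1 j=0: A[i]=2<=B[j]=9 take 2, i++
i=2 j=0: A[i]=5<=B[j]=9 take 5, i++
i=3 j=0: A[i]=8<=B[j]=9 take 8, i++
i=4 j=0: A[i]=9<=B[j]=9 take 9, i++
i=5 j=0: A[i]=11>B[j]=9 take 9, j++
i=5 j=1: A[i]=11<=B[j]=18 take 11, i++
i=6 j=1: A[i]=12<=B[j]=18 take 12, i++
i=7 j=1: A[i]=14<=B[j]=18 take 14, i++
i=8 j=1: A[i]=17<=B[j]=18 take 17, i++
i=9 j=1: A[i]=20>B[j]=18 take 18, j++
i=9 j=2: A[i]=20<=B[j]=28 take 20, i++
i=10 j=2: A[i]=31>B[j]=28 take 28, j++
i=10 j=3: A[i]=31<=B[j]=34 take 31, i++
i=11 j=3: A[i]=32<=B[j]=34 take 32, i++
i=12 j=3: A[i]=36>B[j]=34 take 34, j++
i=12 j=4: A[i]=36>B[j]=35 take 35, j++
i=12 j=5: B done, take A[i]=36, i++

merged[14] = 32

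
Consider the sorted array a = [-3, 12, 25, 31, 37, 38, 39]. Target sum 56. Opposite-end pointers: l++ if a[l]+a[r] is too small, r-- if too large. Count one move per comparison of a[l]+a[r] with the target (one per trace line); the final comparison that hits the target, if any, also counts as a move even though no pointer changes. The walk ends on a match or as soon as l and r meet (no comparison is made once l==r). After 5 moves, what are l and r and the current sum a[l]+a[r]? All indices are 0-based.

[0,6] -3+39=36 <56 → l++
[1,6] 12+39=51 <56 → l++
[2,6] 25+39=64 >56 → r--
[2,5] 25+38=63 >56 → r--
[2,4] 25+37=62 >56 → r--

l=2, r=3, sum=56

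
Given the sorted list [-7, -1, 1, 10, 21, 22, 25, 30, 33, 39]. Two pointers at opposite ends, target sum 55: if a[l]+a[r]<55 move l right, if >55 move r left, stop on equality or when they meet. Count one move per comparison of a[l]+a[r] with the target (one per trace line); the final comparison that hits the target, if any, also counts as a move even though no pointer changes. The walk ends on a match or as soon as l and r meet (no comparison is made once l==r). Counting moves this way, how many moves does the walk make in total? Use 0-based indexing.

7 moves

l=0 r=9: -7+39=32 <55, l++
l=1 r=9: -1+39=38 <55, l++
l=2 r=9: 1+39=40 <55, l++
l=3 r=9: 10+39=49 <55, l++
l=4 r=9: 21+39=60 >55, r--
l=4 r=8: 21+33=54 <55, l++
l=5 r=8: 22+33=55, found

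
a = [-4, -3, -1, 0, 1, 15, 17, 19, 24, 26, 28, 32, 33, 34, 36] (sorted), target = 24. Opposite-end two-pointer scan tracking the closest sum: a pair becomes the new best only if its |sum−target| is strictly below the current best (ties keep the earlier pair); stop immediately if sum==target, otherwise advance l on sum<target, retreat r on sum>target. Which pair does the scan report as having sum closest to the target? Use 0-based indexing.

l=0 r=14: -4+36=32 d=8 *, r--
l=0 r=13: -4+34=30 d=6 *, r--
l=0 r=12: -4+33=29 d=5 *, r--
l=0 r=11: -4+32=28 d=4 *, r--
l=0 r=10: -4+28=24 d=0 *, stop

pair (-4, 28) with sum 24 (|Δ|=0)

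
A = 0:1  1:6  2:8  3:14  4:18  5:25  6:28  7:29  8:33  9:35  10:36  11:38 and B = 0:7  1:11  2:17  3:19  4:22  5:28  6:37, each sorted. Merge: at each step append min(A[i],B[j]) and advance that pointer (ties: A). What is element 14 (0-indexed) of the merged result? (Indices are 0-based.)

merged[14] = 33

[i=0,j=0] A[i]=1<=B[j]=7 take 1 → i++
[i=1,j=0] A[i]=6<=B[j]=7 take 6 → i++
[i=2,j=0] A[i]=8>B[j]=7 take 7 → j++
[i=2,j=1] A[i]=8<=B[j]=11 take 8 → i++
[i=3,j=1] A[i]=14>B[j]=11 take 11 → j++
[i=3,j=2] A[i]=14<=B[j]=17 take 14 → i++
[i=4,j=2] A[i]=18>B[j]=17 take 17 → j++
[i=4,j=3] A[i]=18<=B[j]=19 take 18 → i++
[i=5,j=3] A[i]=25>B[j]=19 take 19 → j++
[i=5,j=4] A[i]=25>B[j]=22 take 22 → j++
[i=5,j=5] A[i]=25<=B[j]=28 take 25 → i++
[i=6,j=5] A[i]=28<=B[j]=28 take 28 → i++
[i=7,j=5] A[i]=29>B[j]=28 take 28 → j++
[i=7,j=6] A[i]=29<=B[j]=37 take 29 → i++
[i=8,j=6] A[i]=33<=B[j]=37 take 33 → i++
[i=9,j=6] A[i]=35<=B[j]=37 take 35 → i++
[i=10,j=6] A[i]=36<=B[j]=37 take 36 → i++
[i=11,j=6] A[i]=38>B[j]=37 take 37 → j++
[i=11,j=7] B done, take A[i]=38 → i++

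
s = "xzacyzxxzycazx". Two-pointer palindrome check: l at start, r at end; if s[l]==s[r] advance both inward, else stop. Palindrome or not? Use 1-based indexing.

palindrome

[1,14] 'x'=='x' → l++,r--
[2,13] 'z'=='z' → l++,r--
[3,12] 'a'=='a' → l++,r--
[4,11] 'c'=='c' → l++,r--
[5,10] 'y'=='y' → l++,r--
[6,9] 'z'=='z' → l++,r--
[7,8] 'x'=='x' → l++,r--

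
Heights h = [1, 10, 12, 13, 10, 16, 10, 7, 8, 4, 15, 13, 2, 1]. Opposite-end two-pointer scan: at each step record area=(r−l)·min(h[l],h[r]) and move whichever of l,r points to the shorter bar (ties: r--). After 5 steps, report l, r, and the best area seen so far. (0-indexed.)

l=0 r=13: min(1,1)*13=13 best=13 *, r--
l=0 r=12: min(1,2)*12=12 best=13, l++
l=1 r=12: min(10,2)*11=22 best=22 *, r--
l=1 r=11: min(10,13)*10=100 best=100 *, l++
l=2 r=11: min(12,13)*9=108 best=108 *, l++

l=3, r=11, best area=108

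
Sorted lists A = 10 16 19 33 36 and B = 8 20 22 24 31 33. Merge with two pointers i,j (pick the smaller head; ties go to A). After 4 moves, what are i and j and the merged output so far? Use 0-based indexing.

[i=0,j=0] A[i]=10>B[j]=8 take 8 → j++
[i=0,j=1] A[i]=10<=B[j]=20 take 10 → i++
[i=1,j=1] A[i]=16<=B[j]=20 take 16 → i++
[i=2,j=1] A[i]=19<=B[j]=20 take 19 → i++

i=3, j=1, merged so far=[8, 10, 16, 19]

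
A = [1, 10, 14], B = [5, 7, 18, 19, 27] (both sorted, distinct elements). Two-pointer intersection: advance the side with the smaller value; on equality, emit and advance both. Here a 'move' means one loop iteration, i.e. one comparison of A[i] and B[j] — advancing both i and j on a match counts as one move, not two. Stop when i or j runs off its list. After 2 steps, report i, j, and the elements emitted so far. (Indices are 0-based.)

i=1, j=1, emitted=[]

i=0 j=0: 1<5, i++
i=1 j=0: 10>5, j++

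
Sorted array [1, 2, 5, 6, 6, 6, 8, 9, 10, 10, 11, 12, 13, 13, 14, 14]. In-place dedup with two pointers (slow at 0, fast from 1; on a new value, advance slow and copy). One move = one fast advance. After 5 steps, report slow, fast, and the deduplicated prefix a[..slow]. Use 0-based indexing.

slow=3, fast=6, prefix=[1, 2, 5, 6]

slow=0 fast=1: a[fast]=2≠a[slow]=1 write a[1]=2, slow++,fast++
slow=1 fast=2: a[fast]=5≠a[slow]=2 write a[2]=5, slow++,fast++
slow=2 fast=3: a[fast]=6≠a[slow]=5 write a[3]=6, slow++,fast++
slow=3 fast=4: a[fast]=6=a[slow] dup, fast++
slow=3 fast=5: a[fast]=6=a[slow] dup, fast++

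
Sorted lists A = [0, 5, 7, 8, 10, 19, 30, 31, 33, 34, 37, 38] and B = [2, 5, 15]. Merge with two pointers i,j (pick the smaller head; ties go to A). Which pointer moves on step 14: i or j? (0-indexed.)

i=0 j=0: A[i]=0<=B[j]=2 take 0, i++
i=1 j=0: A[i]=5>B[j]=2 take 2, j++
i=1 j=1: A[i]=5<=B[j]=5 take 5, i++
i=2 j=1: A[i]=7>B[j]=5 take 5, j++
i=2 j=2: A[i]=7<=B[j]=15 take 7, i++
i=3 j=2: A[i]=8<=B[j]=15 take 8, i++
i=4 j=2: A[i]=10<=B[j]=15 take 10, i++
i=5 j=2: A[i]=19>B[j]=15 take 15, j++
i=5 j=3: B done, take A[i]=19, i++
i=6 j=3: B done, take A[i]=30, i++
i=7 j=3: B done, take A[i]=31, i++
i=8 j=3: B done, take A[i]=33, i++
i=9 j=3: B done, take A[i]=34, i++
i=10 j=3: B done, take A[i]=37, i++

i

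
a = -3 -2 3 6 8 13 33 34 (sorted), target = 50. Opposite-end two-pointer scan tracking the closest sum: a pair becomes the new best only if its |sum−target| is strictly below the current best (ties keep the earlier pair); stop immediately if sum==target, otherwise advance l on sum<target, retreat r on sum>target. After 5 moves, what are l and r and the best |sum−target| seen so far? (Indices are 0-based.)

l=5, r=7, best |Δ|=8

l=0 r=7: -3+34=31 d=19 *, l++
l=1 r=7: -2+34=32 d=18 *, l++
l=2 r=7: 3+34=37 d=13 *, l++
l=3 r=7: 6+34=40 d=10 *, l++
l=4 r=7: 8+34=42 d=8 *, l++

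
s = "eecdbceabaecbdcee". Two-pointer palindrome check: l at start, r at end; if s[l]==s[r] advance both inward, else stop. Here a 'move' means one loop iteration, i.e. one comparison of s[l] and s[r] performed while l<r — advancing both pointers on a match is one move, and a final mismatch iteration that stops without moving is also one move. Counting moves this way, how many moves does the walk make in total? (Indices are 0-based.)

[0,16] 'e'=='e' → l++,r--
[1,15] 'e'=='e' → l++,r--
[2,14] 'c'=='c' → l++,r--
[3,13] 'd'=='d' → l++,r--
[4,12] 'b'=='b' → l++,r--
[5,11] 'c'=='c' → l++,r--
[6,10] 'e'=='e' → l++,r--
[7,9] 'a'=='a' → l++,r--

8 moves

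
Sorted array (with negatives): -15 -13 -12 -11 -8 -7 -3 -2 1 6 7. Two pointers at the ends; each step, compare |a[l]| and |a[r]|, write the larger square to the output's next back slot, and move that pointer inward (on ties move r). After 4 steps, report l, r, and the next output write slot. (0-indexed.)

[0,10] |-15|>|7| out[10]=225 → l++
[1,10] |-13|>|7| out[9]=169 → l++
[2,10] |-12|>|7| out[8]=144 → l++
[3,10] |-11|>|7| out[7]=121 → l++

l=4, r=10, next write slot=6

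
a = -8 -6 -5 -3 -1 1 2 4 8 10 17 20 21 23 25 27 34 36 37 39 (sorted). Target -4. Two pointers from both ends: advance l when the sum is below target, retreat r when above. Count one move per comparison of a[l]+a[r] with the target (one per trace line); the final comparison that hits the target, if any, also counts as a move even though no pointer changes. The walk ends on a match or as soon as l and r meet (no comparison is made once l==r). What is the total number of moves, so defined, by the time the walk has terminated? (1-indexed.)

[1,20] -8+39=31 >-4 → r--
[1,19] -8+37=29 >-4 → r--
[1,18] -8+36=28 >-4 → r--
[1,17] -8+34=26 >-4 → r--
[1,16] -8+27=19 >-4 → r--
[1,15] -8+25=17 >-4 → r--
[1,14] -8+23=15 >-4 → r--
[1,13] -8+21=13 >-4 → r--
[1,12] -8+20=12 >-4 → r--
[1,11] -8+17=9 >-4 → r--
[1,10] -8+10=2 >-4 → r--
[1,9] -8+8=0 >-4 → r--
[1,8] -8+4=-4 → found

13 moves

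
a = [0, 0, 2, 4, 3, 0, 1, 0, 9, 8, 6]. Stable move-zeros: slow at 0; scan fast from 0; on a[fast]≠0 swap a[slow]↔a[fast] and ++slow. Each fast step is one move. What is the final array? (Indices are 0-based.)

[2, 4, 3, 1, 9, 8, 6, 0, 0, 0, 0]

slow=0 fast=0: a[fast]=0, fast++
slow=0 fast=1: a[fast]=0, fast++
slow=0 fast=2: a[fast]=2≠0 swap→a[0]=2, slow++,fast++
slow=1 fast=3: a[fast]=4≠0 swap→a[1]=4, slow++,fast++
slow=2 fast=4: a[fast]=3≠0 swap→a[2]=3, slow++,fast++
slow=3 fast=5: a[fast]=0, fast++
slow=3 fast=6: a[fast]=1≠0 swap→a[3]=1, slow++,fast++
slow=4 fast=7: a[fast]=0, fast++
slow=4 fast=8: a[fast]=9≠0 swap→a[4]=9, slow++,fast++
slow=5 fast=9: a[fast]=8≠0 swap→a[5]=8, slow++,fast++
slow=6 fast=10: a[fast]=6≠0 swap→a[6]=6, slow++,fast++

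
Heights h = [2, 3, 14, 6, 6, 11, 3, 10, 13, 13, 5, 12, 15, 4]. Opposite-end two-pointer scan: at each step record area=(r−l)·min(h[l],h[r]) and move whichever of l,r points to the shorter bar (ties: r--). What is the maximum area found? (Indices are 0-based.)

max area = 140

l=0 r=13: min(2,4)*13=26 best=26 *, l++
l=1 r=13: min(3,4)*12=36 best=36 *, l++
l=2 r=13: min(14,4)*11=44 best=44 *, r--
l=2 r=12: min(14,15)*10=140 best=140 *, l++
l=3 r=12: min(6,15)*9=54 best=140, l++
l=4 r=12: min(6,15)*8=48 best=140, l++
l=5 r=12: min(11,15)*7=77 best=140, l++
l=6 r=12: min(3,15)*6=18 best=140, l++
l=7 r=12: min(10,15)*5=50 best=140, l++
l=8 r=12: min(13,15)*4=52 best=140, l++
l=9 r=12: min(13,15)*3=39 best=140, l++
l=10 r=12: min(5,15)*2=10 best=140, l++
l=11 r=12: min(12,15)*1=12 best=140, l++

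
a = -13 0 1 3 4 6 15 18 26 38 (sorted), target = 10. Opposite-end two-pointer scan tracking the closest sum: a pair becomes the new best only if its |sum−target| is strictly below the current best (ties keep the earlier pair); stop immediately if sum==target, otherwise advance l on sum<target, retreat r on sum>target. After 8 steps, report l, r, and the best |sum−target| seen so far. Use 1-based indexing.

l=5, r=6, best |Δ|=1

l=1 r=10: -13+38=25 d=15 *, r--
l=1 r=9: -13+26=13 d=3 *, r--
l=1 r=8: -13+18=5 d=5, l++
l=2 r=8: 0+18=18 d=8, r--
l=2 r=7: 0+15=15 d=5, r--
l=2 r=6: 0+6=6 d=4, l++
l=3 r=6: 1+6=7 d=3, l++
l=4 r=6: 3+6=9 d=1 *, l++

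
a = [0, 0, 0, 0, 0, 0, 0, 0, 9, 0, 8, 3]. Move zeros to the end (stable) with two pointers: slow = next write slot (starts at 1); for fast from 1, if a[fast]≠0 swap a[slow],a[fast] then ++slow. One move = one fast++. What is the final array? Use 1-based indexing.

[9, 8, 3, 0, 0, 0, 0, 0, 0, 0, 0, 0]

(s=1,f=1) a[fast]=0 → fast++
(s=1,f=2) a[fast]=0 → fast++
(s=1,f=3) a[fast]=0 → fast++
(s=1,f=4) a[fast]=0 → fast++
(s=1,f=5) a[fast]=0 → fast++
(s=1,f=6) a[fast]=0 → fast++
(s=1,f=7) a[fast]=0 → fast++
(s=1,f=8) a[fast]=0 → fast++
(s=1,f=9) a[fast]=9≠0 swap→a[1]=9 → slow++,fast++
(s=2,f=10) a[fast]=0 → fast++
(s=2,f=11) a[fast]=8≠0 swap→a[2]=8 → slow++,fast++
(s=3,f=12) a[fast]=3≠0 swap→a[3]=3 → slow++,fast++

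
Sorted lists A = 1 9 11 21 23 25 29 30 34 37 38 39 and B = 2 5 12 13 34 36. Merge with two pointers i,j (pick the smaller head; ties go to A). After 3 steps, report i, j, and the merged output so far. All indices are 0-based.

[i=0,j=0] A[i]=1<=B[j]=2 take 1 → i++
[i=1,j=0] A[i]=9>B[j]=2 take 2 → j++
[i=1,j=1] A[i]=9>B[j]=5 take 5 → j++

i=1, j=2, merged so far=[1, 2, 5]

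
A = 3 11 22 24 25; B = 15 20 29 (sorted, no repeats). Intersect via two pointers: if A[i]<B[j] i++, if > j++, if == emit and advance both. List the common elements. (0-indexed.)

intersection = []

i=0 j=0: 3<15, i++
i=1 j=0: 11<15, i++
i=2 j=0: 22>15, j++
i=2 j=1: 22>20, j++
i=2 j=2: 22<29, i++
i=3 j=2: 24<29, i++
i=4 j=2: 25<29, i++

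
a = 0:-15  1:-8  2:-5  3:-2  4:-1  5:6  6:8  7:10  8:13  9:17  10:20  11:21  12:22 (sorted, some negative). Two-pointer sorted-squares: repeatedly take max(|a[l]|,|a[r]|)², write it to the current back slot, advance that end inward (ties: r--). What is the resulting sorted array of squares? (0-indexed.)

[1, 4, 25, 36, 64, 64, 100, 169, 225, 289, 400, 441, 484]

l=0 r=12: |-15|<=|22| out[12]=484, r--
l=0 r=11: |-15|<=|21| out[11]=441, r--
l=0 r=10: |-15|<=|20| out[10]=400, r--
l=0 r=9: |-15|<=|17| out[9]=289, r--
l=0 r=8: |-15|>|13| out[8]=225, l++
l=1 r=8: |-8|<=|13| out[7]=169, r--
l=1 r=7: |-8|<=|10| out[6]=100, r--
l=1 r=6: |-8|<=|8| out[5]=64, r--
l=1 r=5: |-8|>|6| out[4]=64, l++
l=2 r=5: |-5|<=|6| out[3]=36, r--
l=2 r=4: |-5|>|-1| out[2]=25, l++
l=3 r=4: |-2|>|-1| out[1]=4, l++
l=4 r=4: |-1|<=|-1| out[0]=1, r--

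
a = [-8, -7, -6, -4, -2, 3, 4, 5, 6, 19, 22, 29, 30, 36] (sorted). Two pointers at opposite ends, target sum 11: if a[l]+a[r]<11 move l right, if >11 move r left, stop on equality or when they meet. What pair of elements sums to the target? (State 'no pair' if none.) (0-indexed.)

l=0 r=13: -8+36=28 >11, r--
l=0 r=12: -8+30=22 >11, r--
l=0 r=11: -8+29=21 >11, r--
l=0 r=10: -8+22=14 >11, r--
l=0 r=9: -8+19=11, found

(-8, 19)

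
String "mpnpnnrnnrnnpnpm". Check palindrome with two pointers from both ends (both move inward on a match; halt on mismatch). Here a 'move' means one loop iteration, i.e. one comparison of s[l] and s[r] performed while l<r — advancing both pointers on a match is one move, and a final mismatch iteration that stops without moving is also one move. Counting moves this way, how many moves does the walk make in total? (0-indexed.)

l=0 r=15: 'm'=='m', l++,r--
l=1 r=14: 'p'=='p', l++,r--
l=2 r=13: 'n'=='n', l++,r--
l=3 r=12: 'p'=='p', l++,r--
l=4 r=11: 'n'=='n', l++,r--
l=5 r=10: 'n'=='n', l++,r--
l=6 r=9: 'r'=='r', l++,r--
l=7 r=8: 'n'=='n', l++,r--

8 moves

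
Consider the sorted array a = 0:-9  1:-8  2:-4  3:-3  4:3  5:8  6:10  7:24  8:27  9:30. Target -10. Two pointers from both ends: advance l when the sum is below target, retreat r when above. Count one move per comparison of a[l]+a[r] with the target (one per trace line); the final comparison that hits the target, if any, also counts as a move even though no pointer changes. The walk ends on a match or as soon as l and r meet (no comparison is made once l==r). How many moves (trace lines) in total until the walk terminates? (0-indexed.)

[0,9] -9+30=21 >-10 → r--
[0,8] -9+27=18 >-10 → r--
[0,7] -9+24=15 >-10 → r--
[0,6] -9+10=1 >-10 → r--
[0,5] -9+8=-1 >-10 → r--
[0,4] -9+3=-6 >-10 → r--
[0,3] -9+-3=-12 <-10 → l++
[1,3] -8+-3=-11 <-10 → l++
[2,3] -4+-3=-7 >-10 → r--

9 moves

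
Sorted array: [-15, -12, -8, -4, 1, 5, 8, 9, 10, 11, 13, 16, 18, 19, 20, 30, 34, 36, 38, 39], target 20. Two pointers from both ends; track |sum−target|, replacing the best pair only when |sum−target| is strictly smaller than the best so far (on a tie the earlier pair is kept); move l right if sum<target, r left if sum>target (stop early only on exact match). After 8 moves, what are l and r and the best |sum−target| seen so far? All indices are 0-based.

l=3, r=14, best |Δ|=1

l=0 r=19: -15+39=24 d=4 *, r--
l=0 r=18: -15+38=23 d=3 *, r--
l=0 r=17: -15+36=21 d=1 *, r--
l=0 r=16: -15+34=19 d=1, l++
l=1 r=16: -12+34=22 d=2, r--
l=1 r=15: -12+30=18 d=2, l++
l=2 r=15: -8+30=22 d=2, r--
l=2 r=14: -8+20=12 d=8, l++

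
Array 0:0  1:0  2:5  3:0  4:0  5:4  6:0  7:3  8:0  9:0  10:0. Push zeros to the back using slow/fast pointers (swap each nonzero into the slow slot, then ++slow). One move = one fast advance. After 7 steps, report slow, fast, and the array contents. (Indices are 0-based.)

slow=2, fast=7, a=[5, 4, 0, 0, 0, 0, 0, 3, 0, 0, 0]

(s=0,f=0) a[fast]=0 → fast++
(s=0,f=1) a[fast]=0 → fast++
(s=0,f=2) a[fast]=5≠0 swap→a[0]=5 → slow++,fast++
(s=1,f=3) a[fast]=0 → fast++
(s=1,f=4) a[fast]=0 → fast++
(s=1,f=5) a[fast]=4≠0 swap→a[1]=4 → slow++,fast++
(s=2,f=6) a[fast]=0 → fast++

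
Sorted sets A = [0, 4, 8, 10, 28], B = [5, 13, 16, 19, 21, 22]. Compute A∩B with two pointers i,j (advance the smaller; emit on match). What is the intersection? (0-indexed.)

intersection = []

[i=0,j=0] 0<5 → i++
[i=1,j=0] 4<5 → i++
[i=2,j=0] 8>5 → j++
[i=2,j=1] 8<13 → i++
[i=3,j=1] 10<13 → i++
[i=4,j=1] 28>13 → j++
[i=4,j=2] 28>16 → j++
[i=4,j=3] 28>19 → j++
[i=4,j=4] 28>21 → j++
[i=4,j=5] 28>22 → j++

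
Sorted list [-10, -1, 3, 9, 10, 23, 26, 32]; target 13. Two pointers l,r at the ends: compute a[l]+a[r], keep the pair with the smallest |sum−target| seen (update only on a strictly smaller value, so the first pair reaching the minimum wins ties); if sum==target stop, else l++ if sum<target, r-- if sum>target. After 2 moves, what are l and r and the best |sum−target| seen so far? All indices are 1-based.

l=1 r=8: -10+32=22 d=9 *, r--
l=1 r=7: -10+26=16 d=3 *, r--

l=1, r=6, best |Δ|=3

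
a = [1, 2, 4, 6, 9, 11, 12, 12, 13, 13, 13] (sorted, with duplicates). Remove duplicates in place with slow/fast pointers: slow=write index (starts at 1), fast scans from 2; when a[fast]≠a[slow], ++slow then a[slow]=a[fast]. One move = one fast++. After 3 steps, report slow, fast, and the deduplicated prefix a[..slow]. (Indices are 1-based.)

slow=4, fast=5, prefix=[1, 2, 4, 6]

slow=1 fast=2: a[fast]=2≠a[slow]=1 write a[2]=2, slow++,fast++
slow=2 fast=3: a[fast]=4≠a[slow]=2 write a[3]=4, slow++,fast++
slow=3 fast=4: a[fast]=6≠a[slow]=4 write a[4]=6, slow++,fast++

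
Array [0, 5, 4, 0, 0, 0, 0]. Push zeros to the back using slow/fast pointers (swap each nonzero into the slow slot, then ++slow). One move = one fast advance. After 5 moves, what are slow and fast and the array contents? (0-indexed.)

slow=2, fast=5, a=[5, 4, 0, 0, 0, 0, 0]

(s=0,f=0) a[fast]=0 → fast++
(s=0,f=1) a[fast]=5≠0 swap→a[0]=5 → slow++,fast++
(s=1,f=2) a[fast]=4≠0 swap→a[1]=4 → slow++,fast++
(s=2,f=3) a[fast]=0 → fast++
(s=2,f=4) a[fast]=0 → fast++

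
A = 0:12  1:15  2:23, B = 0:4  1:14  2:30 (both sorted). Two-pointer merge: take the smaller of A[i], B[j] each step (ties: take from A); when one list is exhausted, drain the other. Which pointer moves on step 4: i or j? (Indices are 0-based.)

[i=0,j=0] A[i]=12>B[j]=4 take 4 → j++
[i=0,j=1] A[i]=12<=B[j]=14 take 12 → i++
[i=1,j=1] A[i]=15>B[j]=14 take 14 → j++
[i=1,j=2] A[i]=15<=B[j]=30 take 15 → i++

i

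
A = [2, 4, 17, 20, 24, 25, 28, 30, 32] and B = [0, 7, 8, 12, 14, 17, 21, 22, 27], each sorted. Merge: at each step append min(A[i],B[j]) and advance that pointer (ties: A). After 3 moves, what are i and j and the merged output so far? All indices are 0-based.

[i=0,j=0] A[i]=2>B[j]=0 take 0 → j++
[i=0,j=1] A[i]=2<=B[j]=7 take 2 → i++
[i=1,j=1] A[i]=4<=B[j]=7 take 4 → i++

i=2, j=1, merged so far=[0, 2, 4]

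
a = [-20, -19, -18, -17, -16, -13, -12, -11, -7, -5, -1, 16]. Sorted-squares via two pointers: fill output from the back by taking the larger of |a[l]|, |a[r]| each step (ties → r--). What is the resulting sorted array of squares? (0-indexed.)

[0,11] |-20|>|16| out[11]=400 → l++
[1,11] |-19|>|16| out[10]=361 → l++
[2,11] |-18|>|16| out[9]=324 → l++
[3,11] |-17|>|16| out[8]=289 → l++
[4,11] |-16|<=|16| out[7]=256 → r--
[4,10] |-16|>|-1| out[6]=256 → l++
[5,10] |-13|>|-1| out[5]=169 → l++
[6,10] |-12|>|-1| out[4]=144 → l++
[7,10] |-11|>|-1| out[3]=121 → l++
[8,10] |-7|>|-1| out[2]=49 → l++
[9,10] |-5|>|-1| out[1]=25 → l++
[10,10] |-1|<=|-1| out[0]=1 → r--

[1, 25, 49, 121, 144, 169, 256, 256, 289, 324, 361, 400]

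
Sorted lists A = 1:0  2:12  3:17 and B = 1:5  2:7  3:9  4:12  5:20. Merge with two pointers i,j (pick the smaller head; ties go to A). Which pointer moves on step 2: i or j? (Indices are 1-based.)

j

[i=1,j=1] A[i]=0<=B[j]=5 take 0 → i++
[i=2,j=1] A[i]=12>B[j]=5 take 5 → j++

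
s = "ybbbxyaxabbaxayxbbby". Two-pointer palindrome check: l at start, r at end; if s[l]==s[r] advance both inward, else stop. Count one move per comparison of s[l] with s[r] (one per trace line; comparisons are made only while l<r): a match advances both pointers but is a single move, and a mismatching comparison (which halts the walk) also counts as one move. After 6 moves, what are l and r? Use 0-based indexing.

l=6, r=13

[0,19] 'y'=='y' → l++,r--
[1,18] 'b'=='b' → l++,r--
[2,17] 'b'=='b' → l++,r--
[3,16] 'b'=='b' → l++,r--
[4,15] 'x'=='x' → l++,r--
[5,14] 'y'=='y' → l++,r--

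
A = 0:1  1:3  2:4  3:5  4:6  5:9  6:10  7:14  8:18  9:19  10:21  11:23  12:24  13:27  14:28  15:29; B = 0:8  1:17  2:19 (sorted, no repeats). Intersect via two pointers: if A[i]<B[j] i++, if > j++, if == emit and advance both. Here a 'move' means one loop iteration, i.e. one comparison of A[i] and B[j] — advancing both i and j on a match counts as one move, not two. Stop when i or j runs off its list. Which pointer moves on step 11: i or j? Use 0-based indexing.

i

i=0 j=0: 1<8, i++
i=1 j=0: 3<8, i++
i=2 j=0: 4<8, i++
i=3 j=0: 5<8, i++
i=4 j=0: 6<8, i++
i=5 j=0: 9>8, j++
i=5 j=1: 9<17, i++
i=6 j=1: 10<17, i++
i=7 j=1: 14<17, i++
i=8 j=1: 18>17, j++
i=8 j=2: 18<19, i++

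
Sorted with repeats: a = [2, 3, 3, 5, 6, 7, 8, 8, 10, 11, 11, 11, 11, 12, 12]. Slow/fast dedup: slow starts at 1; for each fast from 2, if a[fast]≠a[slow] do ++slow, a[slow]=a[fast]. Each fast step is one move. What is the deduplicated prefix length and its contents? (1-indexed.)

(s=1,f=2) a[fast]=3≠a[slow]=2 write a[2]=3 → slow++,fast++
(s=2,f=3) a[fast]=3=a[slow] dup → fast++
(s=2,f=4) a[fast]=5≠a[slow]=3 write a[3]=5 → slow++,fast++
(s=3,f=5) a[fast]=6≠a[slow]=5 write a[4]=6 → slow++,fast++
(s=4,f=6) a[fast]=7≠a[slow]=6 write a[5]=7 → slow++,fast++
(s=5,f=7) a[fast]=8≠a[slow]=7 write a[6]=8 → slow++,fast++
(s=6,f=8) a[fast]=8=a[slow] dup → fast++
(s=6,f=9) a[fast]=10≠a[slow]=8 write a[7]=10 → slow++,fast++
(s=7,f=10) a[fast]=11≠a[slow]=10 write a[8]=11 → slow++,fast++
(s=8,f=11) a[fast]=11=a[slow] dup → fast++
(s=8,f=12) a[fast]=11=a[slow] dup → fast++
(s=8,f=13) a[fast]=11=a[slow] dup → fast++
(s=8,f=14) a[fast]=12≠a[slow]=11 write a[9]=12 → slow++,fast++
(s=9,f=15) a[fast]=12=a[slow] dup → fast++

length 9; prefix = [2, 3, 5, 6, 7, 8, 10, 11, 12]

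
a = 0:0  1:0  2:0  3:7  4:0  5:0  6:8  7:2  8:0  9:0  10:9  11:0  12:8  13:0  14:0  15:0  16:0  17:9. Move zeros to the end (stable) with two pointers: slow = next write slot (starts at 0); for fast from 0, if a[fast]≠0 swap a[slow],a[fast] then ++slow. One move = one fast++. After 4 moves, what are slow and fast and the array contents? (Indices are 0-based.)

(s=0,f=0) a[fast]=0 → fast++
(s=0,f=1) a[fast]=0 → fast++
(s=0,f=2) a[fast]=0 → fast++
(s=0,f=3) a[fast]=7≠0 swap→a[0]=7 → slow++,fast++

slow=1, fast=4, a=[7, 0, 0, 0, 0, 0, 8, 2, 0, 0, 9, 0, 8, 0, 0, 0, 0, 9]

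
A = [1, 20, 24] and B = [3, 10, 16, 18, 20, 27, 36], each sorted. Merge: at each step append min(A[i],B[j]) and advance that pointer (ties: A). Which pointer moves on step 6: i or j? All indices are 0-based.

i

i=0 j=0: A[i]=1<=B[j]=3 take 1, i++
i=1 j=0: A[i]=20>B[j]=3 take 3, j++
i=1 j=1: A[i]=20>B[j]=10 take 10, j++
i=1 j=2: A[i]=20>B[j]=16 take 16, j++
i=1 j=3: A[i]=20>B[j]=18 take 18, j++
i=1 j=4: A[i]=20<=B[j]=20 take 20, i++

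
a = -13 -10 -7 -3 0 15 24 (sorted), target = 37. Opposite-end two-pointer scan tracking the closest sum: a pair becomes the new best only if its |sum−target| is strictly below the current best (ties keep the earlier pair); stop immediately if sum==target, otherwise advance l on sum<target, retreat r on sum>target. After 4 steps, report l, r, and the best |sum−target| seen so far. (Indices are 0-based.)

[0,6] -13+24=11 d=26 * → l++
[1,6] -10+24=14 d=23 * → l++
[2,6] -7+24=17 d=20 * → l++
[3,6] -3+24=21 d=16 * → l++

l=4, r=6, best |Δ|=16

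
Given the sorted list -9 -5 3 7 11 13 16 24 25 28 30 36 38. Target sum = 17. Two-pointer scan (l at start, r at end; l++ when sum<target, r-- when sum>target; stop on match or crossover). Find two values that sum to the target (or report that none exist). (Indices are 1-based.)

[1,13] -9+38=29 >17 → r--
[1,12] -9+36=27 >17 → r--
[1,11] -9+30=21 >17 → r--
[1,10] -9+28=19 >17 → r--
[1,9] -9+25=16 <17 → l++
[2,9] -5+25=20 >17 → r--
[2,8] -5+24=19 >17 → r--
[2,7] -5+16=11 <17 → l++
[3,7] 3+16=19 >17 → r--
[3,6] 3+13=16 <17 → l++
[4,6] 7+13=20 >17 → r--
[4,5] 7+11=18 >17 → r--

no pair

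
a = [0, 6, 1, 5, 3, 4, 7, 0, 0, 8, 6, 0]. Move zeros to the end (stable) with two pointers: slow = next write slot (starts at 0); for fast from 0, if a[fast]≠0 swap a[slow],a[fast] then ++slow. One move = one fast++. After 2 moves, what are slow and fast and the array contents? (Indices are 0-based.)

slow=1, fast=2, a=[6, 0, 1, 5, 3, 4, 7, 0, 0, 8, 6, 0]

(s=0,f=0) a[fast]=0 → fast++
(s=0,f=1) a[fast]=6≠0 swap→a[0]=6 → slow++,fast++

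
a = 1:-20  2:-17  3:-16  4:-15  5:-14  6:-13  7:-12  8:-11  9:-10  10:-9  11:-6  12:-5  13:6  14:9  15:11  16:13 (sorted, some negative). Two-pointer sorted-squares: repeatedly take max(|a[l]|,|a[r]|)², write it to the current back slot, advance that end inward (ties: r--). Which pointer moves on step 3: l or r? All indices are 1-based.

[1,16] |-20|>|13| out[16]=400 → l++
[2,16] |-17|>|13| out[15]=289 → l++
[3,16] |-16|>|13| out[14]=256 → l++

l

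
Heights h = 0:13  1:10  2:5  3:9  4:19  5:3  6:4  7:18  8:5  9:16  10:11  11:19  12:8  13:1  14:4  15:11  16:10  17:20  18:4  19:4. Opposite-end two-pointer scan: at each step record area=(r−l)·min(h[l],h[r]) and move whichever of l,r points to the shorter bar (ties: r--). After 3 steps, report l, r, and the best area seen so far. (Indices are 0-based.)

[0,19] min(13,4)*19=76 best=76 * → r--
[0,18] min(13,4)*18=72 best=76 → r--
[0,17] min(13,20)*17=221 best=221 * → l++

l=1, r=17, best area=221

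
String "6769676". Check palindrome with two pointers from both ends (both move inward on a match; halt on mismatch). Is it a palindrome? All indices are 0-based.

palindrome

l=0 r=6: '6'=='6', l++,r--
l=1 r=5: '7'=='7', l++,r--
l=2 r=4: '6'=='6', l++,r--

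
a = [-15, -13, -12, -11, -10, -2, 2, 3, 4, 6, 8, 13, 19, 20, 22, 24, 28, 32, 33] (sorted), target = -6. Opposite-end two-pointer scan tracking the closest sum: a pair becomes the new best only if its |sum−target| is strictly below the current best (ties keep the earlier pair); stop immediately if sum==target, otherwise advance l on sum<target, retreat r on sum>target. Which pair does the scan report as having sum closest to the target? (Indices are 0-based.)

[0,18] -15+33=18 d=24 * → r--
[0,17] -15+32=17 d=23 * → r--
[0,16] -15+28=13 d=19 * → r--
[0,15] -15+24=9 d=15 * → r--
[0,14] -15+22=7 d=13 * → r--
[0,13] -15+20=5 d=11 * → r--
[0,12] -15+19=4 d=10 * → r--
[0,11] -15+13=-2 d=4 * → r--
[0,10] -15+8=-7 d=1 * → l++
[1,10] -13+8=-5 d=1 → r--
[1,9] -13+6=-7 d=1 → l++
[2,9] -12+6=-6 d=0 * → stop

pair (-12, 6) with sum -6 (|Δ|=0)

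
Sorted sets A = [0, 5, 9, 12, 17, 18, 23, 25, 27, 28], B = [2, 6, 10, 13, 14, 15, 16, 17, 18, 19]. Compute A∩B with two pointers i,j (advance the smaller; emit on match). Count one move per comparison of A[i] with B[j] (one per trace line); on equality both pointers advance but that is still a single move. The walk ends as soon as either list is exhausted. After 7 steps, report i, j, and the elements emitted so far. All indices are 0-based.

i=4, j=3, emitted=[]

[i=0,j=0] 0<2 → i++
[i=1,j=0] 5>2 → j++
[i=1,j=1] 5<6 → i++
[i=2,j=1] 9>6 → j++
[i=2,j=2] 9<10 → i++
[i=3,j=2] 12>10 → j++
[i=3,j=3] 12<13 → i++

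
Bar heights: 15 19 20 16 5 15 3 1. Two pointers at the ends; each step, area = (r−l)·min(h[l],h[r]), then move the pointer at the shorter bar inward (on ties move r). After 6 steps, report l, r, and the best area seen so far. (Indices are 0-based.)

l=0 r=7: min(15,1)*7=7 best=7 *, r--
l=0 r=6: min(15,3)*6=18 best=18 *, r--
l=0 r=5: min(15,15)*5=75 best=75 *, r--
l=0 r=4: min(15,5)*4=20 best=75, r--
l=0 r=3: min(15,16)*3=45 best=75, l++
l=1 r=3: min(19,16)*2=32 best=75, r--

l=1, r=2, best area=75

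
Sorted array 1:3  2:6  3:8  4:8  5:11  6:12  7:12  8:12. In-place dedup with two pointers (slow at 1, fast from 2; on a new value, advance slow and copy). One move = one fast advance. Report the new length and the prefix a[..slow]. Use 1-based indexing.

(s=1,f=2) a[fast]=6≠a[slow]=3 write a[2]=6 → slow++,fast++
(s=2,f=3) a[fast]=8≠a[slow]=6 write a[3]=8 → slow++,fast++
(s=3,f=4) a[fast]=8=a[slow] dup → fast++
(s=3,f=5) a[fast]=11≠a[slow]=8 write a[4]=11 → slow++,fast++
(s=4,f=6) a[fast]=12≠a[slow]=11 write a[5]=12 → slow++,fast++
(s=5,f=7) a[fast]=12=a[slow] dup → fast++
(s=5,f=8) a[fast]=12=a[slow] dup → fast++

length 5; prefix = [3, 6, 8, 11, 12]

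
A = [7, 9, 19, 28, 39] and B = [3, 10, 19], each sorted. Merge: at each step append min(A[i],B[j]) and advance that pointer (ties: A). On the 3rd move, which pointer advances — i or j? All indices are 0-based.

i=0 j=0: A[i]=7>B[j]=3 take 3, j++
i=0 j=1: A[i]=7<=B[j]=10 take 7, i++
i=1 j=1: A[i]=9<=B[j]=10 take 9, i++

i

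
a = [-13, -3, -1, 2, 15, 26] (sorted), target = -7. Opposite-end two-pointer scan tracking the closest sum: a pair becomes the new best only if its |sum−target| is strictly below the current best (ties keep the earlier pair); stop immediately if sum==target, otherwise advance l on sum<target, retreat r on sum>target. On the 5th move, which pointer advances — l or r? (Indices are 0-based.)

r

l=0 r=5: -13+26=13 d=20 *, r--
l=0 r=4: -13+15=2 d=9 *, r--
l=0 r=3: -13+2=-11 d=4 *, l++
l=1 r=3: -3+2=-1 d=6, r--
l=1 r=2: -3+-1=-4 d=3 *, r--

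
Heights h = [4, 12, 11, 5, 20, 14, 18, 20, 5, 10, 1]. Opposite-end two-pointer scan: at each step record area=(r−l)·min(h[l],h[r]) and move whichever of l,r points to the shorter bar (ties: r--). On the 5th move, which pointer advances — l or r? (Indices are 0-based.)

[0,10] min(4,1)*10=10 best=10 * → r--
[0,9] min(4,10)*9=36 best=36 * → l++
[1,9] min(12,10)*8=80 best=80 * → r--
[1,8] min(12,5)*7=35 best=80 → r--
[1,7] min(12,20)*6=72 best=80 → l++

l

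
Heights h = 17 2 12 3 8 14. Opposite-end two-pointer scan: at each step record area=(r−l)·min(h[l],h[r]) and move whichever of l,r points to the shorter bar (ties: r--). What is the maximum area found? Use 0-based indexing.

l=0 r=5: min(17,14)*5=70 best=70 *, r--
l=0 r=4: min(17,8)*4=32 best=70, r--
l=0 r=3: min(17,3)*3=9 best=70, r--
l=0 r=2: min(17,12)*2=24 best=70, r--
l=0 r=1: min(17,2)*1=2 best=70, r--

max area = 70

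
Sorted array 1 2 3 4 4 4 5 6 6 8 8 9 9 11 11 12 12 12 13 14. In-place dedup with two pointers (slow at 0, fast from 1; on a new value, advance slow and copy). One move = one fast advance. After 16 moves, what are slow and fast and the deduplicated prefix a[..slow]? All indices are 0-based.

slow=9, fast=17, prefix=[1, 2, 3, 4, 5, 6, 8, 9, 11, 12]

slow=0 fast=1: a[fast]=2≠a[slow]=1 write a[1]=2, slow++,fast++
slow=1 fast=2: a[fast]=3≠a[slow]=2 write a[2]=3, slow++,fast++
slow=2 fast=3: a[fast]=4≠a[slow]=3 write a[3]=4, slow++,fast++
slow=3 fast=4: a[fast]=4=a[slow] dup, fast++
slow=3 fast=5: a[fast]=4=a[slow] dup, fast++
slow=3 fast=6: a[fast]=5≠a[slow]=4 write a[4]=5, slow++,fast++
slow=4 fast=7: a[fast]=6≠a[slow]=5 write a[5]=6, slow++,fast++
slow=5 fast=8: a[fast]=6=a[slow] dup, fast++
slow=5 fast=9: a[fast]=8≠a[slow]=6 write a[6]=8, slow++,fast++
slow=6 fast=10: a[fast]=8=a[slow] dup, fast++
slow=6 fast=11: a[fast]=9≠a[slow]=8 write a[7]=9, slow++,fast++
slow=7 fast=12: a[fast]=9=a[slow] dup, fast++
slow=7 fast=13: a[fast]=11≠a[slow]=9 write a[8]=11, slow++,fast++
slow=8 fast=14: a[fast]=11=a[slow] dup, fast++
slow=8 fast=15: a[fast]=12≠a[slow]=11 write a[9]=12, slow++,fast++
slow=9 fast=16: a[fast]=12=a[slow] dup, fast++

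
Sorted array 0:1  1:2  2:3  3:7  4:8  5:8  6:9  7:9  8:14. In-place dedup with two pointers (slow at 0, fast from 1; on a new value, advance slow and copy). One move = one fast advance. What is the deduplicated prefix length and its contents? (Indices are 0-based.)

slow=0 fast=1: a[fast]=2≠a[slow]=1 write a[1]=2, slow++,fast++
slow=1 fast=2: a[fast]=3≠a[slow]=2 write a[2]=3, slow++,fast++
slow=2 fast=3: a[fast]=7≠a[slow]=3 write a[3]=7, slow++,fast++
slow=3 fast=4: a[fast]=8≠a[slow]=7 write a[4]=8, slow++,fast++
slow=4 fast=5: a[fast]=8=a[slow] dup, fast++
slow=4 fast=6: a[fast]=9≠a[slow]=8 write a[5]=9, slow++,fast++
slow=5 fast=7: a[fast]=9=a[slow] dup, fast++
slow=5 fast=8: a[fast]=14≠a[slow]=9 write a[6]=14, slow++,fast++

length 7; prefix = [1, 2, 3, 7, 8, 9, 14]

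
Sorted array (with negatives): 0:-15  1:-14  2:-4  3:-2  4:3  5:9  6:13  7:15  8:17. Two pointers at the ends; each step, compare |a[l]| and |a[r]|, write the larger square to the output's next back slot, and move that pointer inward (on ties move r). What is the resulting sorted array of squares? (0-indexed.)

[4, 9, 16, 81, 169, 196, 225, 225, 289]

[0,8] |-15|<=|17| out[8]=289 → r--
[0,7] |-15|<=|15| out[7]=225 → r--
[0,6] |-15|>|13| out[6]=225 → l++
[1,6] |-14|>|13| out[5]=196 → l++
[2,6] |-4|<=|13| out[4]=169 → r--
[2,5] |-4|<=|9| out[3]=81 → r--
[2,4] |-4|>|3| out[2]=16 → l++
[3,4] |-2|<=|3| out[1]=9 → r--
[3,3] |-2|<=|-2| out[0]=4 → r--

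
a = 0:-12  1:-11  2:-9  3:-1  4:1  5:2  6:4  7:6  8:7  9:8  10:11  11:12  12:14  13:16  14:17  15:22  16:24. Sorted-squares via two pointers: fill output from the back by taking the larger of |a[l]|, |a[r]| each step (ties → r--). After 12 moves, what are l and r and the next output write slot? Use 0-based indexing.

[0,16] |-12|<=|24| out[16]=576 → r--
[0,15] |-12|<=|22| out[15]=484 → r--
[0,14] |-12|<=|17| out[14]=289 → r--
[0,13] |-12|<=|16| out[13]=256 → r--
[0,12] |-12|<=|14| out[12]=196 → r--
[0,11] |-12|<=|12| out[11]=144 → r--
[0,10] |-12|>|11| out[10]=144 → l++
[1,10] |-11|<=|11| out[9]=121 → r--
[1,9] |-11|>|8| out[8]=121 → l++
[2,9] |-9|>|8| out[7]=81 → l++
[3,9] |-1|<=|8| out[6]=64 → r--
[3,8] |-1|<=|7| out[5]=49 → r--

l=3, r=7, next write slot=4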